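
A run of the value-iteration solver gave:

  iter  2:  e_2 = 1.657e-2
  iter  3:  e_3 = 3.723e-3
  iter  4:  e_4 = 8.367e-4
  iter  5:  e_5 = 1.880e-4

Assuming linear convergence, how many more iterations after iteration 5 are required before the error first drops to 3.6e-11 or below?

Rate ρ ≈ e_5/e_4 = 1.880e-4/8.367e-4 = 0.2247.
After j more steps, e_{5+j} ≈ 1.880e-4·ρ^j; need ρ^j ≤ 3.6e-11/1.880e-4 = 1.91489e-07.
j ≥ ln(1.91489e-07)/ln(0.2247) = -15.4684/-1.49299 = 10.361.
So 11 more iterations are needed.

11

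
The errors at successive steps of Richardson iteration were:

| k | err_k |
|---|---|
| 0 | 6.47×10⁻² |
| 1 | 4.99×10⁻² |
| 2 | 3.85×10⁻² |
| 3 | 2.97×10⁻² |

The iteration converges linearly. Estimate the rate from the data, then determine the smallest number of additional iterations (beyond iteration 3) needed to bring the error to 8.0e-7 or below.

Rate ρ ≈ err_3/err_2 = 2.97×10⁻²/3.85×10⁻² = 0.7714.
After j more steps, err_{3+j} ≈ 2.97×10⁻²·ρ^j; need ρ^j ≤ 8.0e-7/2.97×10⁻² = 2.6936e-05.
j ≥ ln(2.6936e-05)/ln(0.7714) = -10.5220/-0.25955 = 40.539.
So 41 more iterations are needed.

41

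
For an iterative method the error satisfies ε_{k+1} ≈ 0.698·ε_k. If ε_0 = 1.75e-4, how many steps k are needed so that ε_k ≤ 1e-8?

After k steps, ε_k ≈ 1.75e-4·0.698^k.
Need 0.698^k ≤ 1e-8/1.75e-4 = 5.71429e-05.
k ≥ ln(5.71429e-05)/ln(0.698) = -9.7700/-0.35954 = 27.174.
Smallest integer k = 28.

28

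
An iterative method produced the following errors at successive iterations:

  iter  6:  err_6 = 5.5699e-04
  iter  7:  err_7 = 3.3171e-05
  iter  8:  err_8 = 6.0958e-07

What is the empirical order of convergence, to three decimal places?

1.417

p ≈ ln(err_8/err_7) / ln(err_7/err_6)
  = ln(6.0958e-07/3.3171e-05) / ln(3.3171e-05/5.5699e-04)
  = ln(0.0183769) / ln(0.059554)
  = -3.996661 / -2.820872 ≈ 1.416818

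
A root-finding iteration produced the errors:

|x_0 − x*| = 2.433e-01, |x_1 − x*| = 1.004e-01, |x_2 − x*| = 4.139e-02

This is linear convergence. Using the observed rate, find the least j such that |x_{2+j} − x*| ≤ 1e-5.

Rate ρ ≈ |x_2 − x*|/|x_1 − x*| = 4.139e-02/1.004e-01 = 0.4123.
After j more steps, |x_{2+j} − x*| ≈ 4.139e-02·ρ^j; need ρ^j ≤ 1e-5/4.139e-02 = 0.000241604.
j ≥ ln(0.000241604)/ln(0.4123) = -8.3282/-0.88600 = 9.400.
So 10 more iterations are needed.

10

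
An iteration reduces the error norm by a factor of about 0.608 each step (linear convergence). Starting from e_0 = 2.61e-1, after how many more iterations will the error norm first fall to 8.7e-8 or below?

30

After k steps, e_k ≈ 2.61e-1·0.608^k.
Need 0.608^k ≤ 8.7e-8/2.61e-1 = 3.33333e-07.
k ≥ ln(3.33333e-07)/ln(0.608) = -14.9141/-0.49758 = 29.973.
Smallest integer k = 30.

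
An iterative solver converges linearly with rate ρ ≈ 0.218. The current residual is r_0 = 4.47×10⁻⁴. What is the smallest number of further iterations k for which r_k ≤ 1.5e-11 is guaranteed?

12

After k steps, r_k ≈ 4.47×10⁻⁴·0.218^k.
Need 0.218^k ≤ 1.5e-11/4.47×10⁻⁴ = 3.3557e-08.
k ≥ ln(3.3557e-08)/ln(0.218) = -17.2100/-1.52326 = 11.298.
Smallest integer k = 12.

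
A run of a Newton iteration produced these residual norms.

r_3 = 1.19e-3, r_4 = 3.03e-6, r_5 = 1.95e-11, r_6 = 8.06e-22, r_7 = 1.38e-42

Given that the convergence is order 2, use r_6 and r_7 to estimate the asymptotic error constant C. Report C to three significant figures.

2.12

C ≈ r_7 / r_6^2
  = 1.38e-42 / (8.06e-22)^2
  = 1.38e-42 / 6.49636e-43 ≈ 2.1243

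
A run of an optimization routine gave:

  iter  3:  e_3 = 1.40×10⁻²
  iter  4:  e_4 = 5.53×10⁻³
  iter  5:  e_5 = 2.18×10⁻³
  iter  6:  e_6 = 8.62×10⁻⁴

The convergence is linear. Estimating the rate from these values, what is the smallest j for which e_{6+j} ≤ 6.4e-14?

Rate ρ ≈ e_6/e_5 = 8.62×10⁻⁴/2.18×10⁻³ = 0.3954.
After j more steps, e_{6+j} ≈ 8.62×10⁻⁴·ρ^j; need ρ^j ≤ 6.4e-14/8.62×10⁻⁴ = 7.42459e-11.
j ≥ ln(7.42459e-11)/ln(0.3954) = -23.3236/-0.92786 = 25.137.
So 26 more iterations are needed.

26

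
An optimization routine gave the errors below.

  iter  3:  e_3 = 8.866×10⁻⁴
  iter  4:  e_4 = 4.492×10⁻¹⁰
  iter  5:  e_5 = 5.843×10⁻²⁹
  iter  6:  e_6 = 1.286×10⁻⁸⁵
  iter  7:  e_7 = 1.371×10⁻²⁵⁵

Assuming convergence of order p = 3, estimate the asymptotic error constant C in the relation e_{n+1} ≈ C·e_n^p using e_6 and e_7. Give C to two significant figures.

C ≈ e_7 / e_6^3
  = 1.371×10⁻²⁵⁵ / (1.286×10⁻⁸⁵)^3
  = 1.371×10⁻²⁵⁵ / 2.12678e-255 ≈ 0.64464

0.64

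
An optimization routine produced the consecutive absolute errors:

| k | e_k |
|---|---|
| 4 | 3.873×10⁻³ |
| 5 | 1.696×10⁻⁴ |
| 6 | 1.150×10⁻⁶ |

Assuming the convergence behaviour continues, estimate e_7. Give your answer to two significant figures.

First estimate the order: p ≈ ln(e_6/e_5) / ln(e_5/e_4) = ln(1.150×10⁻⁶/1.696×10⁻⁴)/ln(1.696×10⁻⁴/3.873×10⁻³) = ln(0.00678066)/ln(0.0437903) ≈ 1.5963.
Then e_7 ≈ e_6·(e_6/e_5)^p = 1.150×10⁻⁶·(0.00678066)^1.5963 = 1.150×10⁻⁶·0.000345191 ≈ 3.97e-10.

4.0e-10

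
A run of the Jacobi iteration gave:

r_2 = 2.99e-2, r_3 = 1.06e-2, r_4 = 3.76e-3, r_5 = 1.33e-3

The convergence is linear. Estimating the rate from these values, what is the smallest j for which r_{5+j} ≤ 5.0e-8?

Rate ρ ≈ r_5/r_4 = 1.33e-3/3.76e-3 = 0.3537.
After j more steps, r_{5+j} ≈ 1.33e-3·ρ^j; need ρ^j ≤ 5.0e-8/1.33e-3 = 3.7594e-05.
j ≥ ln(3.7594e-05)/ln(0.3537) = -10.1887/-1.03931 = 9.803.
So 10 more iterations are needed.

10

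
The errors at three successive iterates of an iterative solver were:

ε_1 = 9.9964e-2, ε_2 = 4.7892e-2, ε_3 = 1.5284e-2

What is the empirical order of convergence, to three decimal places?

1.552

p ≈ ln(ε_3/ε_2) / ln(ε_2/ε_1)
  = ln(1.5284e-2/4.7892e-2) / ln(4.7892e-2/9.9964e-2)
  = ln(0.319135) / ln(0.479092)
  = -1.142141 / -0.735863 ≈ 1.552111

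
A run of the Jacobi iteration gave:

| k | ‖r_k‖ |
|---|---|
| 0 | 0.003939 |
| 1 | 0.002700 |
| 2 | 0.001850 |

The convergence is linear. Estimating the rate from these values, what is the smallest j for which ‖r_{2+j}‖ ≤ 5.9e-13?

58

Rate ρ ≈ ‖r_2‖/‖r_1‖ = 0.001850/0.002700 = 0.6852.
After j more steps, ‖r_{2+j}‖ ≈ 0.001850·ρ^j; need ρ^j ≤ 5.9e-13/0.001850 = 3.18919e-10.
j ≥ ln(3.18919e-10)/ln(0.6852) = -21.8661/-0.37804 = 57.841.
So 58 more iterations are needed.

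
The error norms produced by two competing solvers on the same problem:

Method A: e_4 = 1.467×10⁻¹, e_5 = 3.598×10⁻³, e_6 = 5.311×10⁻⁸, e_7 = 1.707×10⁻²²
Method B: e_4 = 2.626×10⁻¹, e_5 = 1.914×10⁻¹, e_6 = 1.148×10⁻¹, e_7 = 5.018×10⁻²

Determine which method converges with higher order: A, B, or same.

Method A: p ≈ ln(1.707×10⁻²²/5.311×10⁻⁸)/ln(5.311×10⁻⁸/3.598×10⁻³) ≈ 3.00.
Method B: p ≈ ln(5.018×10⁻²/1.148×10⁻¹)/ln(1.148×10⁻¹/1.914×10⁻¹) ≈ 1.62.
Method A has the higher order (≈3.0 vs ≈1.6).

A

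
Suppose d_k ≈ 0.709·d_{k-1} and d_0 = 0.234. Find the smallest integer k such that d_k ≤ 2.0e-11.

After k steps, d_k ≈ 0.234·0.709^k.
Need 0.709^k ≤ 2.0e-11/0.234 = 8.54701e-11.
k ≥ ln(8.54701e-11)/ln(0.709) = -23.1829/-0.34390 = 67.412.
Smallest integer k = 68.

68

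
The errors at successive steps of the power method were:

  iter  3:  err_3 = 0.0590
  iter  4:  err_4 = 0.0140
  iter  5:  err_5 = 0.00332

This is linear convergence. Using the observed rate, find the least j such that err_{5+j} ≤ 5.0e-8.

8

Rate ρ ≈ err_5/err_4 = 0.00332/0.0140 = 0.2371.
After j more steps, err_{5+j} ≈ 0.00332·ρ^j; need ρ^j ≤ 5.0e-8/0.00332 = 1.50602e-05.
j ≥ ln(1.50602e-05)/ln(0.2371) = -11.1035/-1.43927 = 7.715.
So 8 more iterations are needed.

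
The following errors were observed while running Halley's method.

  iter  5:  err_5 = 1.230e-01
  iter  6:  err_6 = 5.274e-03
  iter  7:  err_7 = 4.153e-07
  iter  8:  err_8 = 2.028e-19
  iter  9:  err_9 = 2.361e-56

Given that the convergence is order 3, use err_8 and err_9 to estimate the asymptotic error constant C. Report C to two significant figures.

C ≈ err_9 / err_8^3
  = 2.361e-56 / (2.028e-19)^3
  = 2.361e-56 / 8.34073e-57 ≈ 2.8307

2.8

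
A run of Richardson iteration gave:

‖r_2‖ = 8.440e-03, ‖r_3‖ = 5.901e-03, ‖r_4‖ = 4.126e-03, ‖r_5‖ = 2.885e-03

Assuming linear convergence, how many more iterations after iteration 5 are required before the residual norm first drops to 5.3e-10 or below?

44

Rate ρ ≈ ‖r_5‖/‖r_4‖ = 2.885e-03/4.126e-03 = 0.6992.
After j more steps, ‖r_{5+j}‖ ≈ 2.885e-03·ρ^j; need ρ^j ≤ 5.3e-10/2.885e-03 = 1.83709e-07.
j ≥ ln(1.83709e-07)/ln(0.6992) = -15.5099/-0.35782 = 43.346.
So 44 more iterations are needed.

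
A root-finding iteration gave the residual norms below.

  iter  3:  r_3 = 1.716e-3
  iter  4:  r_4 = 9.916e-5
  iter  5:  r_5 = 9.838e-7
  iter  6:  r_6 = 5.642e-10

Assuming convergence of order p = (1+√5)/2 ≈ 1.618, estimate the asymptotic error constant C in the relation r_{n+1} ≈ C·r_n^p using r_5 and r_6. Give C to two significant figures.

C ≈ r_6 / r_5^1.618
  = 5.642e-10 / (9.838e-7)^1.618
  = 5.642e-10 / 1.90776e-10 ≈ 2.9574

3.0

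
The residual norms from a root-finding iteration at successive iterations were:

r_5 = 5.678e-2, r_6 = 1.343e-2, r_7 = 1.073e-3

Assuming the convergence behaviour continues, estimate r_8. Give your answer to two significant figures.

First estimate the order: p ≈ ln(r_7/r_6) / ln(r_6/r_5) = ln(1.073e-3/1.343e-2)/ln(1.343e-2/5.678e-2) = ln(0.0798958)/ln(0.236527) ≈ 1.7528.
Then r_8 ≈ r_7·(r_7/r_6)^p = 1.073e-3·(0.0798958)^1.7528 = 1.073e-3·0.0119219 ≈ 1.279e-05.

1.3e-5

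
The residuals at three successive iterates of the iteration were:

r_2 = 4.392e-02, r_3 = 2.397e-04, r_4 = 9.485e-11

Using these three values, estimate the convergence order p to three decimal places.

p ≈ ln(r_4/r_3) / ln(r_3/r_2)
  = ln(9.485e-11/2.397e-04) / ln(2.397e-04/4.392e-02)
  = ln(3.95703e-07) / ln(0.00545765)
  = -14.742602 / -5.210737 ≈ 2.829274

2.829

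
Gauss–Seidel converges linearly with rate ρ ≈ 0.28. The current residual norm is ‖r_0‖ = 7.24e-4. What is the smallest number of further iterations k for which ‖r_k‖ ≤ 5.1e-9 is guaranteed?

10

After k steps, ‖r_k‖ ≈ 7.24e-4·0.28^k.
Need 0.28^k ≤ 5.1e-9/7.24e-4 = 7.0442e-06.
k ≥ ln(7.0442e-06)/ln(0.28) = -11.8633/-1.27297 = 9.319.
Smallest integer k = 10.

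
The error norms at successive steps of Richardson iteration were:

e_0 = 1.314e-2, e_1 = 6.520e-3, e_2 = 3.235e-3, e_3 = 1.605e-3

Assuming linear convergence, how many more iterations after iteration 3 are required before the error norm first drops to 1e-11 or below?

27

Rate ρ ≈ e_3/e_2 = 1.605e-3/3.235e-3 = 0.4961.
After j more steps, e_{3+j} ≈ 1.605e-3·ρ^j; need ρ^j ≤ 1e-11/1.605e-3 = 6.23053e-09.
j ≥ ln(6.23053e-09)/ln(0.4961) = -18.8938/-0.70098 = 26.953.
So 27 more iterations are needed.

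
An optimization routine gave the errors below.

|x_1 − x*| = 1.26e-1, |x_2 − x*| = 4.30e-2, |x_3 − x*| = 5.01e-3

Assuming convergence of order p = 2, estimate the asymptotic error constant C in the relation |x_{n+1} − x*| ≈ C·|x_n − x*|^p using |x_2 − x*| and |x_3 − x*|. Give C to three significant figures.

C ≈ |x_3 − x*| / |x_2 − x*|^2
  = 5.01e-3 / (4.30e-2)^2
  = 5.01e-3 / 0.001849 ≈ 2.7096

2.71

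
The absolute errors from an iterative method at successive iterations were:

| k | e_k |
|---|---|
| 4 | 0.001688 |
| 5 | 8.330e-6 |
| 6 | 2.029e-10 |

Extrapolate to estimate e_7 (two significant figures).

First estimate the order: p ≈ ln(e_6/e_5) / ln(e_5/e_4) = ln(2.029e-10/8.330e-6)/ln(8.330e-6/0.001688) = ln(2.43577e-05)/ln(0.00493483) ≈ 2.0000.
Then e_7 ≈ e_6·(e_6/e_5)^p = 2.029e-10·(2.43577e-05)^2.0000 = 2.029e-10·5.93298e-10 ≈ 1.204e-19.

1.2e-19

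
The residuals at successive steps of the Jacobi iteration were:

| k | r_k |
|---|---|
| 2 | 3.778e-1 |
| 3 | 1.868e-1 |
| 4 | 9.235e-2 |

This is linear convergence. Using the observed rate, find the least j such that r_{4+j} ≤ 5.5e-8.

Rate ρ ≈ r_4/r_3 = 9.235e-2/1.868e-1 = 0.4944.
After j more steps, r_{4+j} ≈ 9.235e-2·ρ^j; need ρ^j ≤ 5.5e-8/9.235e-2 = 5.9556e-07.
j ≥ ln(5.9556e-07)/ln(0.4944) = -14.3338/-0.70441 = 20.349.
So 21 more iterations are needed.

21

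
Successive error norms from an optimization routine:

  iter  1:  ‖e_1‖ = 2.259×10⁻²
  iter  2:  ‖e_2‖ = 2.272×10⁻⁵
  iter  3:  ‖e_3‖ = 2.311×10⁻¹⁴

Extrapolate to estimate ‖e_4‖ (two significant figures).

First estimate the order: p ≈ ln(‖e_3‖/‖e_2‖) / ln(‖e_2‖/‖e_1‖) = ln(2.311×10⁻¹⁴/2.272×10⁻⁵)/ln(2.272×10⁻⁵/2.259×10⁻²) = ln(1.01717e-09)/ln(0.00100575) ≈ 3.0000.
Then ‖e_4‖ ≈ ‖e_3‖·(‖e_3‖/‖e_2‖)^p = 2.311×10⁻¹⁴·(1.01717e-09)^3.0000 = 2.311×10⁻¹⁴·1.0524e-27 ≈ 2.432e-41.

2.4e-41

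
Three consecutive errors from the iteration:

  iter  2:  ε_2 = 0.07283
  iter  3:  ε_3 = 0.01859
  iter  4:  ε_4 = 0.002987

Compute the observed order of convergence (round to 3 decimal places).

1.339

p ≈ ln(ε_4/ε_3) / ln(ε_3/ε_2)
  = ln(0.002987/0.01859) / ln(0.01859/0.07283)
  = ln(0.160678) / ln(0.255252)
  = -1.828353 / -1.365504 ≈ 1.338958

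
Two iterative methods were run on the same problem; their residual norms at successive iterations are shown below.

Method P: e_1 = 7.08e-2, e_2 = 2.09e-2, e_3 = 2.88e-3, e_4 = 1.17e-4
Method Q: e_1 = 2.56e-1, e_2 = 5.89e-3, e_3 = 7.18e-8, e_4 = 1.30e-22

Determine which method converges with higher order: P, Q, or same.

Q

Method P: p ≈ ln(1.17e-4/2.88e-3)/ln(2.88e-3/2.09e-2) ≈ 1.62.
Method Q: p ≈ ln(1.30e-22/7.18e-8)/ln(7.18e-8/5.89e-3) ≈ 3.00.
Method Q has the higher order (≈3.0 vs ≈1.6).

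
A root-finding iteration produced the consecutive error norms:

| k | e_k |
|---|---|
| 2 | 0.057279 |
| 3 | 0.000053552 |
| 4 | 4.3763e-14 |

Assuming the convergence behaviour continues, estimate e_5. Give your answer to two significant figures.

2.4e-41

First estimate the order: p ≈ ln(e_4/e_3) / ln(e_3/e_2) = ln(4.3763e-14/0.000053552)/ln(0.000053552/0.057279) = ln(8.17206e-10)/ln(0.000934933) ≈ 3.0000.
Then e_5 ≈ e_4·(e_4/e_3)^p = 4.3763e-14·(8.17206e-10)^3.0000 = 4.3763e-14·5.45751e-28 ≈ 2.388e-41.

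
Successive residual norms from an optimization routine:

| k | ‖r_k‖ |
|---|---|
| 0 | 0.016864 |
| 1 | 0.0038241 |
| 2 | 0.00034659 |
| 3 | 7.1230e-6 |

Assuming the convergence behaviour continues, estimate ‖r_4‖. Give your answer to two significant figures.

First estimate the order: p ≈ ln(‖r_3‖/‖r_2‖) / ln(‖r_2‖/‖r_1‖) = ln(7.1230e-6/0.00034659)/ln(0.00034659/0.0038241) = ln(0.0205517)/ln(0.0906331) ≈ 1.6180.
Then ‖r_4‖ ≈ ‖r_3‖·(‖r_3‖/‖r_2‖)^p = 7.1230e-6·(0.0205517)^1.6180 = 7.1230e-6·0.00186289 ≈ 1.327e-08.

1.3e-8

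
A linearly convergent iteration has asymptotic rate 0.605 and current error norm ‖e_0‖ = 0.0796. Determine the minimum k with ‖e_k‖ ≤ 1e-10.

After k steps, ‖e_k‖ ≈ 0.0796·0.605^k.
Need 0.605^k ≤ 1e-10/0.0796 = 1.25628e-09.
k ≥ ln(1.25628e-09)/ln(0.605) = -20.4951/-0.50253 = 40.784.
Smallest integer k = 41.

41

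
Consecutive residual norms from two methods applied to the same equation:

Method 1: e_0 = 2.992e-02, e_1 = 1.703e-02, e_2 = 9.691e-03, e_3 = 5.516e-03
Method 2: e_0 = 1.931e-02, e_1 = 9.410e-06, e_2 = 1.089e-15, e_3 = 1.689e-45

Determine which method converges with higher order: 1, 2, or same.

Method 1: p ≈ ln(5.516e-03/9.691e-03)/ln(9.691e-03/1.703e-02) ≈ 1.00.
Method 2: p ≈ ln(1.689e-45/1.089e-15)/ln(1.089e-15/9.410e-06) ≈ 3.00.
Method 2 has the higher order (≈3.0 vs ≈1.0).

2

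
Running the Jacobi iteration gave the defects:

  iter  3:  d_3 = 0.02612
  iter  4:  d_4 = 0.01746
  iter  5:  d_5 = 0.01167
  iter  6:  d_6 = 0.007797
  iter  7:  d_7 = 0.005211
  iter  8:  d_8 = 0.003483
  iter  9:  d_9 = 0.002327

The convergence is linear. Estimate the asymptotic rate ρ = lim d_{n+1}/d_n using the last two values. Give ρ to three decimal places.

0.668

ρ ≈ d_9/d_8 = 0.002327/0.003483 = 0.66810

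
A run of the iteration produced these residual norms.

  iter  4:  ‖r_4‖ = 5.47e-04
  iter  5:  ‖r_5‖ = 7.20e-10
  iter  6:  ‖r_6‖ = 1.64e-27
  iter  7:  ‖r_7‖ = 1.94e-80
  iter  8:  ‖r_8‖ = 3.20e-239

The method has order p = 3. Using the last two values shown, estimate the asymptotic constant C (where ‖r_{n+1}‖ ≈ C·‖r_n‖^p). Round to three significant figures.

4.38

C ≈ ‖r_8‖ / ‖r_7‖^3
  = 3.20e-239 / (1.94e-80)^3
  = 3.20e-239 / 7.30138e-240 ≈ 4.3827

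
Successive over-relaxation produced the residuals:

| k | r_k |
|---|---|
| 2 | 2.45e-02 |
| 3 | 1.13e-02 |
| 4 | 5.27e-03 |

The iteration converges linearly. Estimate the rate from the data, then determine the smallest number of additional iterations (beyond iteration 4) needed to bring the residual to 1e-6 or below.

12

Rate ρ ≈ r_4/r_3 = 5.27e-03/1.13e-02 = 0.4664.
After j more steps, r_{4+j} ≈ 5.27e-03·ρ^j; need ρ^j ≤ 1e-6/5.27e-03 = 0.000189753.
j ≥ ln(0.000189753)/ln(0.4664) = -8.5698/-0.76271 = 11.236.
So 12 more iterations are needed.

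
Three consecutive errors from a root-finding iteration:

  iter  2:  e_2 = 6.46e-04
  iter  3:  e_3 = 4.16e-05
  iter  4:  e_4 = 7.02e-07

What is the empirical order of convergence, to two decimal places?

p ≈ ln(e_4/e_3) / ln(e_3/e_2)
  = ln(7.02e-07/4.16e-05) / ln(4.16e-05/6.46e-04)
  = ln(0.016875) / ln(0.0643963)
  = -4.08192 / -2.74270 ≈ 1.48829

1.49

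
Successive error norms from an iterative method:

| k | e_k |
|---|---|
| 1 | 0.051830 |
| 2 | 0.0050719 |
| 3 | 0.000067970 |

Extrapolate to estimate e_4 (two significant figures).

2.3e-8

First estimate the order: p ≈ ln(e_3/e_2) / ln(e_2/e_1) = ln(0.000067970/0.0050719)/ln(0.0050719/0.051830) = ln(0.0134013)/ln(0.0978565) ≈ 1.8554.
Then e_4 ≈ e_3·(e_3/e_2)^p = 0.000067970·(0.0134013)^1.8554 = 0.000067970·0.000335049 ≈ 2.277e-08.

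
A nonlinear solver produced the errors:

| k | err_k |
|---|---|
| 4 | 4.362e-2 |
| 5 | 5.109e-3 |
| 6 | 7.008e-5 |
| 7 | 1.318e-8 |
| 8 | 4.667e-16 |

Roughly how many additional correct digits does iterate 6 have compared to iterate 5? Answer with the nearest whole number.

Digits gained ≈ log₁₀(err_5/err_6) = log₁₀(5.109e-3/7.008e-5) = log₁₀(72.9024) ≈ 1.863.

2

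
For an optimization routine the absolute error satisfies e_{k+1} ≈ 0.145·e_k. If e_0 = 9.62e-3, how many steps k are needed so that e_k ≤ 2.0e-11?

11

After k steps, e_k ≈ 9.62e-3·0.145^k.
Need 0.145^k ≤ 2.0e-11/9.62e-3 = 2.079e-09.
k ≥ ln(2.079e-09)/ln(0.145) = -19.9914/-1.93102 = 10.353.
Smallest integer k = 11.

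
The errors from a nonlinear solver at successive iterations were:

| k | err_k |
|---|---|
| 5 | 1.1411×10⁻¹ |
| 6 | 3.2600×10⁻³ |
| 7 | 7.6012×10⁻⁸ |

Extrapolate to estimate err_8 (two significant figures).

9.6e-22

First estimate the order: p ≈ ln(err_7/err_6) / ln(err_6/err_5) = ln(7.6012×10⁻⁸/3.2600×10⁻³)/ln(3.2600×10⁻³/1.1411×10⁻¹) = ln(2.33166e-05)/ln(0.0285689) ≈ 3.0000.
Then err_8 ≈ err_7·(err_7/err_6)^p = 7.6012×10⁻⁸·(2.33166e-05)^3.0000 = 7.6012×10⁻⁸·1.26764e-14 ≈ 9.636e-22.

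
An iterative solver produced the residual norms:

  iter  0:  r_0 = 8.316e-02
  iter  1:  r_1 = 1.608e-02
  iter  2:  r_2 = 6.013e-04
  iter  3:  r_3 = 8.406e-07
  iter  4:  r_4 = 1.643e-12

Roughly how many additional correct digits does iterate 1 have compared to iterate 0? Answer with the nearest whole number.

Digits gained ≈ log₁₀(r_0/r_1) = log₁₀(8.316e-02/1.608e-02) = log₁₀(5.17164) ≈ 0.714.

1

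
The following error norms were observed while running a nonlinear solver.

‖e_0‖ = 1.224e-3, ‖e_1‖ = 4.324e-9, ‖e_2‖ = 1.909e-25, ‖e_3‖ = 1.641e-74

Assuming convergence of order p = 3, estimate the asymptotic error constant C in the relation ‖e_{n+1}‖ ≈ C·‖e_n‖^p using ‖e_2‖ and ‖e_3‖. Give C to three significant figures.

C ≈ ‖e_3‖ / ‖e_2‖^3
  = 1.641e-74 / (1.909e-25)^3
  = 1.641e-74 / 6.95693e-75 ≈ 2.3588

2.36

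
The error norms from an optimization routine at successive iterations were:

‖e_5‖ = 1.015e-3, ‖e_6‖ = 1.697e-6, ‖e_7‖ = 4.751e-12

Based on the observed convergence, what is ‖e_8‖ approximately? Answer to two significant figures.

3.7e-23

First estimate the order: p ≈ ln(‖e_7‖/‖e_6‖) / ln(‖e_6‖/‖e_5‖) = ln(4.751e-12/1.697e-6)/ln(1.697e-6/1.015e-3) = ln(2.79965e-06)/ln(0.00167192) ≈ 1.9998.
Then ‖e_8‖ ≈ ‖e_7‖·(‖e_7‖/‖e_6‖)^p = 4.751e-12·(2.79965e-06)^1.9998 = 4.751e-12·7.85811e-12 ≈ 3.733e-23.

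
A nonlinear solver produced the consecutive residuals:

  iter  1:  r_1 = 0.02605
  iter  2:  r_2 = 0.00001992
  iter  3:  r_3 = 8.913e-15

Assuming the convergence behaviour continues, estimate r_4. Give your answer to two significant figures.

8.0e-43

First estimate the order: p ≈ ln(r_3/r_2) / ln(r_2/r_1) = ln(8.913e-15/0.00001992)/ln(0.00001992/0.02605) = ln(4.4744e-10)/ln(0.000764683) ≈ 2.9999.
Then r_4 ≈ r_3·(r_3/r_2)^p = 8.913e-15·(4.4744e-10)^2.9999 = 8.913e-15·8.97717e-29 ≈ 8.001e-43.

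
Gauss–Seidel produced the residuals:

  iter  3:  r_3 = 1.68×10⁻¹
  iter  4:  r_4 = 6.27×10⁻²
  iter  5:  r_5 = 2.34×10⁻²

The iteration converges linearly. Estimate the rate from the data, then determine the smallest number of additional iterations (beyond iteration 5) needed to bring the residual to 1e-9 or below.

18

Rate ρ ≈ r_5/r_4 = 2.34×10⁻²/6.27×10⁻² = 0.3732.
After j more steps, r_{5+j} ≈ 2.34×10⁻²·ρ^j; need ρ^j ≤ 1e-9/2.34×10⁻² = 4.2735e-08.
j ≥ ln(4.2735e-08)/ln(0.3732) = -16.9682/-0.98564 = 17.215.
So 18 more iterations are needed.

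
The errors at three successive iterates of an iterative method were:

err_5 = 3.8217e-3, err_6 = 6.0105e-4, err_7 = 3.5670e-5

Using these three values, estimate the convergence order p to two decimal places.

1.53

p ≈ ln(err_7/err_6) / ln(err_6/err_5)
  = ln(3.5670e-5/6.0105e-4) / ln(6.0105e-4/3.8217e-3)
  = ln(0.0593461) / ln(0.157273)
  = -2.82437 / -1.84977 ≈ 1.52688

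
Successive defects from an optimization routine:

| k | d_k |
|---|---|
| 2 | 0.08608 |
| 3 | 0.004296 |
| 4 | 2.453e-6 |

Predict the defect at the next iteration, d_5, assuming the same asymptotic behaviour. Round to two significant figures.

First estimate the order: p ≈ ln(d_4/d_3) / ln(d_3/d_2) = ln(2.453e-6/0.004296)/ln(0.004296/0.08608) = ln(0.000570996)/ln(0.0499071) ≈ 2.4914.
Then d_5 ≈ d_4·(d_4/d_3)^p = 2.453e-6·(0.000570996)^2.4914 = 2.453e-6·8.3076e-09 ≈ 2.038e-14.

2.0e-14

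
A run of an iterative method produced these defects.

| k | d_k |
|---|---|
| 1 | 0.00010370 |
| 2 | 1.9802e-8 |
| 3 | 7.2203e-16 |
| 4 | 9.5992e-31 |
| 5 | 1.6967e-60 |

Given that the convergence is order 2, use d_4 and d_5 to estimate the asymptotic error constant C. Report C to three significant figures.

1.84

C ≈ d_5 / d_4^2
  = 1.6967e-60 / (9.5992e-31)^2
  = 1.6967e-60 / 9.21446e-61 ≈ 1.8413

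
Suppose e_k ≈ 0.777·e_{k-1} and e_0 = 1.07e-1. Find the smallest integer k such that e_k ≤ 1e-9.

After k steps, e_k ≈ 1.07e-1·0.777^k.
Need 0.777^k ≤ 1e-9/1.07e-1 = 9.34579e-09.
k ≥ ln(9.34579e-09)/ln(0.777) = -18.4883/-0.25231 = 73.276.
Smallest integer k = 74.

74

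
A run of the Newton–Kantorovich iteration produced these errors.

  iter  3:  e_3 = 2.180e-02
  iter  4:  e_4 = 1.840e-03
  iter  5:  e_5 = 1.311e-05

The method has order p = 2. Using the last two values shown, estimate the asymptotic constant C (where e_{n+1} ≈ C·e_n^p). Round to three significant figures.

C ≈ e_5 / e_4^2
  = 1.311e-05 / (1.840e-03)^2
  = 1.311e-05 / 3.3856e-06 ≈ 3.8723

3.87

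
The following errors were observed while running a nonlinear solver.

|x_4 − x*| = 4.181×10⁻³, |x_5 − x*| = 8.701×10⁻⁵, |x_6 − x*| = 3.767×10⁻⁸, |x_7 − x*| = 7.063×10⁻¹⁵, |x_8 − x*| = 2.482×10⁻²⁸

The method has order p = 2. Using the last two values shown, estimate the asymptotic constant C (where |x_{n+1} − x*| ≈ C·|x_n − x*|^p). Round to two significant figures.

C ≈ |x_8 − x*| / |x_7 − x*|^2
  = 2.482×10⁻²⁸ / (7.063×10⁻¹⁵)^2
  = 2.482×10⁻²⁸ / 4.9886e-29 ≈ 4.9753

5.0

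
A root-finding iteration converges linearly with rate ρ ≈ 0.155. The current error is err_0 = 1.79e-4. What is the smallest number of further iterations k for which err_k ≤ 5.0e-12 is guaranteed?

10

After k steps, err_k ≈ 1.79e-4·0.155^k.
Need 0.155^k ≤ 5.0e-12/1.79e-4 = 2.7933e-08.
k ≥ ln(2.7933e-08)/ln(0.155) = -17.3935/-1.86433 = 9.330.
Smallest integer k = 10.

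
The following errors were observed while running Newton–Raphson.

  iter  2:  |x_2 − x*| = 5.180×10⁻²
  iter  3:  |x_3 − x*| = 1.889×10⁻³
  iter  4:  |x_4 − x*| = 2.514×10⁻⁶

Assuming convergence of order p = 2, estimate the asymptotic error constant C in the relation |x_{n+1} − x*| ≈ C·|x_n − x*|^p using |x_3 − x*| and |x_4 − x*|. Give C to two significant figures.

0.70

C ≈ |x_4 − x*| / |x_3 − x*|^2
  = 2.514×10⁻⁶ / (1.889×10⁻³)^2
  = 2.514×10⁻⁶ / 3.56832e-06 ≈ 0.70453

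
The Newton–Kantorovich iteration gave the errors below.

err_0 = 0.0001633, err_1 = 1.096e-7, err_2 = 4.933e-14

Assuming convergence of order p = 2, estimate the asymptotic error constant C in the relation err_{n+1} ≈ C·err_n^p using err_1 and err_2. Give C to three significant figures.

C ≈ err_2 / err_1^2
  = 4.933e-14 / (1.096e-7)^2
  = 4.933e-14 / 1.20122e-14 ≈ 4.1067

4.11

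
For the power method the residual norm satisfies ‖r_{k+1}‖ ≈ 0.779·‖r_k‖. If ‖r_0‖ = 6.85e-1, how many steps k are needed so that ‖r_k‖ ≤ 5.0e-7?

57

After k steps, ‖r_k‖ ≈ 6.85e-1·0.779^k.
Need 0.779^k ≤ 5.0e-7/6.85e-1 = 7.29927e-07.
k ≥ ln(7.29927e-07)/ln(0.779) = -14.1303/-0.24974 = 56.580.
Smallest integer k = 57.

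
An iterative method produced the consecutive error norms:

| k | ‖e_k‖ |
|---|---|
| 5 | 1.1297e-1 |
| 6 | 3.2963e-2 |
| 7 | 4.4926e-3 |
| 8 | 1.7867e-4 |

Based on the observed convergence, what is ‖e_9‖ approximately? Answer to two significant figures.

9.7e-7

First estimate the order: p ≈ ln(‖e_8‖/‖e_7‖) / ln(‖e_7‖/‖e_6‖) = ln(1.7867e-4/4.4926e-3)/ln(4.4926e-3/3.2963e-2) = ln(0.0397698)/ln(0.136292) ≈ 1.6180.
Then ‖e_9‖ ≈ ‖e_8‖·(‖e_8‖/‖e_7‖)^p = 1.7867e-4·(0.0397698)^1.6180 = 1.7867e-4·0.00542098 ≈ 9.686e-07.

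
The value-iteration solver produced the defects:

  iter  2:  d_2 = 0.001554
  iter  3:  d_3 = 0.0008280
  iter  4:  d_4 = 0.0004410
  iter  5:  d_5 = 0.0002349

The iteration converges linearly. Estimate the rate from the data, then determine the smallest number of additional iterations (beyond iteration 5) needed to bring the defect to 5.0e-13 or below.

Rate ρ ≈ d_5/d_4 = 0.0002349/0.0004410 = 0.5327.
After j more steps, d_{5+j} ≈ 0.0002349·ρ^j; need ρ^j ≤ 5.0e-13/0.0002349 = 2.12857e-09.
j ≥ ln(2.12857e-09)/ln(0.5327) = -19.9678/-0.62980 = 31.705.
So 32 more iterations are needed.

32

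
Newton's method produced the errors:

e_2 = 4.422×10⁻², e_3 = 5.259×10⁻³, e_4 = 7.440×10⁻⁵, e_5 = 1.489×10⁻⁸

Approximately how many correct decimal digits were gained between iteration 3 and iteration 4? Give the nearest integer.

Digits gained ≈ log₁₀(e_3/e_4) = log₁₀(5.259×10⁻³/7.440×10⁻⁵) = log₁₀(70.6855) ≈ 1.849.

2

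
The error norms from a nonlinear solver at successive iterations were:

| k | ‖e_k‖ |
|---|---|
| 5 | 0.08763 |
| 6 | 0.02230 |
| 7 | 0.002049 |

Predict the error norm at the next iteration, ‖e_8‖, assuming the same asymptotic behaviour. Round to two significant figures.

3.2e-5

First estimate the order: p ≈ ln(‖e_7‖/‖e_6‖) / ln(‖e_6‖/‖e_5‖) = ln(0.002049/0.02230)/ln(0.02230/0.08763) = ln(0.0918834)/ln(0.254479) ≈ 1.7444.
Then ‖e_8‖ ≈ ‖e_7‖·(‖e_7‖/‖e_6‖)^p = 0.002049·(0.0918834)^1.7444 = 0.002049·0.0155407 ≈ 3.184e-05.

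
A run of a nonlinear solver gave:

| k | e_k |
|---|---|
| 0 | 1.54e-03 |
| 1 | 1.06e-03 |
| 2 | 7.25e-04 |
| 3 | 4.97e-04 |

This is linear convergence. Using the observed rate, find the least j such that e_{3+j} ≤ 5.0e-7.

Rate ρ ≈ e_3/e_2 = 4.97e-04/7.25e-04 = 0.6855.
After j more steps, e_{3+j} ≈ 4.97e-04·ρ^j; need ρ^j ≤ 5.0e-7/4.97e-04 = 0.00100604.
j ≥ ln(0.00100604)/ln(0.6855) = -6.9017/-0.37761 = 18.277.
So 19 more iterations are needed.

19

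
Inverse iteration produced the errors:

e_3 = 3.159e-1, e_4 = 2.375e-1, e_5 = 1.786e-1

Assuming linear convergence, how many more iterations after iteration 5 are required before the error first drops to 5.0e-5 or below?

Rate ρ ≈ e_5/e_4 = 1.786e-1/2.375e-1 = 0.7520.
After j more steps, e_{5+j} ≈ 1.786e-1·ρ^j; need ρ^j ≤ 5.0e-5/1.786e-1 = 0.000279955.
j ≥ ln(0.000279955)/ln(0.7520) = -8.1809/-0.28502 = 28.703.
So 29 more iterations are needed.

29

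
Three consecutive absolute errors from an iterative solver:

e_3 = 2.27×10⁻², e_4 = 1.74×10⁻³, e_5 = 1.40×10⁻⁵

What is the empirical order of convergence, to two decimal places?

p ≈ ln(e_5/e_4) / ln(e_4/e_3)
  = ln(1.40×10⁻⁵/1.74×10⁻³) / ln(1.74×10⁻³/2.27×10⁻²)
  = ln(0.00804598) / ln(0.076652)
  = -4.82258 / -2.56848 ≈ 1.87760

1.88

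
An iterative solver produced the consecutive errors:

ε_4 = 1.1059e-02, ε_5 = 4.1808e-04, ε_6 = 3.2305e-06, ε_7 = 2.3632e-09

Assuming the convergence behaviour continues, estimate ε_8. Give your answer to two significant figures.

First estimate the order: p ≈ ln(ε_7/ε_6) / ln(ε_6/ε_5) = ln(2.3632e-09/3.2305e-06)/ln(3.2305e-06/4.1808e-04) = ln(0.000731528)/ln(0.00772699) ≈ 1.4847.
Then ε_8 ≈ ε_7·(ε_7/ε_6)^p = 2.3632e-09·(0.000731528)^1.4847 = 2.3632e-09·2.20965e-05 ≈ 5.222e-14.

5.2e-14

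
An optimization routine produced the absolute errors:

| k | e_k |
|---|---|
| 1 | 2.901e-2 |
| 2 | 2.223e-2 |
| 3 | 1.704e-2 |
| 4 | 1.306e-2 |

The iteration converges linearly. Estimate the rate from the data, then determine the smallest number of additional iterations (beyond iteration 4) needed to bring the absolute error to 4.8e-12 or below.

Rate ρ ≈ e_4/e_3 = 1.306e-2/1.704e-2 = 0.7664.
After j more steps, e_{4+j} ≈ 1.306e-2·ρ^j; need ρ^j ≤ 4.8e-12/1.306e-2 = 3.67534e-10.
j ≥ ln(3.67534e-10)/ln(0.7664) = -21.7242/-0.26605 = 81.655.
So 82 more iterations are needed.

82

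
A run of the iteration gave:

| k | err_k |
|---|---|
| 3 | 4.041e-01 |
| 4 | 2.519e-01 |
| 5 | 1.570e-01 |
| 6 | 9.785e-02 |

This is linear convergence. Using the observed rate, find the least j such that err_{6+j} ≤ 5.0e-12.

Rate ρ ≈ err_6/err_5 = 9.785e-02/1.570e-01 = 0.6232.
After j more steps, err_{6+j} ≈ 9.785e-02·ρ^j; need ρ^j ≤ 5.0e-12/9.785e-02 = 5.10986e-11.
j ≥ ln(5.10986e-11)/ln(0.6232) = -23.6973/-0.47289 = 50.112.
So 51 more iterations are needed.

51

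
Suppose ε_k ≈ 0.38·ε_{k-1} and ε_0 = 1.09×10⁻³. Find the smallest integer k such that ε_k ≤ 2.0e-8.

After k steps, ε_k ≈ 1.09×10⁻³·0.38^k.
Need 0.38^k ≤ 2.0e-8/1.09×10⁻³ = 1.83486e-05.
k ≥ ln(1.83486e-05)/ln(0.38) = -10.9060/-0.96758 = 11.271.
Smallest integer k = 12.

12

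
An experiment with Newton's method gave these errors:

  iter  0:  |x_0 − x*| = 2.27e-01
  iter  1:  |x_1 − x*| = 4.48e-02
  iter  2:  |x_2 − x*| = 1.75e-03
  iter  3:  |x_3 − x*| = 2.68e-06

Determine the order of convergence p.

Consecutive ratios: |x_3 − x*|/|x_2 − x*| = 2.68e-06/1.75e-03 = 0.00153143, |x_2 − x*|/|x_1 − x*| = 1.75e-03/4.48e-02 = 0.0390625.
p ≈ ln(0.00153143)/ln(0.0390625) = -6.4816/-3.2426 ≈ 2.00.
So the convergence is quadratic (order 2).

2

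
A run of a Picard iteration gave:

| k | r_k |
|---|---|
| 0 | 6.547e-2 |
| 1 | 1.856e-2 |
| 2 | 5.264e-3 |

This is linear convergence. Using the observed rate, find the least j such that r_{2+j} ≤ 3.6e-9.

12

Rate ρ ≈ r_2/r_1 = 5.264e-3/1.856e-2 = 0.2836.
After j more steps, r_{2+j} ≈ 5.264e-3·ρ^j; need ρ^j ≤ 3.6e-9/5.264e-3 = 6.83891e-07.
j ≥ ln(6.83891e-07)/ln(0.2836) = -14.1955/-1.26019 = 11.265.
So 12 more iterations are needed.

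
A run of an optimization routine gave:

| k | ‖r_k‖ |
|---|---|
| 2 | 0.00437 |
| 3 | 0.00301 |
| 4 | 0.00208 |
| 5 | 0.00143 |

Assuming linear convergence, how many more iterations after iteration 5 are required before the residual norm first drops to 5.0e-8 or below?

Rate ρ ≈ ‖r_5‖/‖r_4‖ = 0.00143/0.00208 = 0.6875.
After j more steps, ‖r_{5+j}‖ ≈ 0.00143·ρ^j; need ρ^j ≤ 5.0e-8/0.00143 = 3.4965e-05.
j ≥ ln(3.4965e-05)/ln(0.6875) = -10.2612/-0.37469 = 27.386.
So 28 more iterations are needed.

28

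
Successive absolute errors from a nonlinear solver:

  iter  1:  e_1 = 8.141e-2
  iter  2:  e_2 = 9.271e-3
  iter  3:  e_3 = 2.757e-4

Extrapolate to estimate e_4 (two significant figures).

First estimate the order: p ≈ ln(e_3/e_2) / ln(e_2/e_1) = ln(2.757e-4/9.271e-3)/ln(9.271e-3/8.141e-2) = ln(0.0297379)/ln(0.11388) ≈ 1.6180.
Then e_4 ≈ e_3·(e_3/e_2)^p = 2.757e-4·(0.0297379)^1.6180 = 2.757e-4·0.00338701 ≈ 9.338e-07.

9.3e-7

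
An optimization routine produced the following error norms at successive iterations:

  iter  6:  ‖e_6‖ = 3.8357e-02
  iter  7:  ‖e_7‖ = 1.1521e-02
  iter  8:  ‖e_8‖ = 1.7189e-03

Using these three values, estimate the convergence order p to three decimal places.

1.582

p ≈ ln(‖e_8‖/‖e_7‖) / ln(‖e_7‖/‖e_6‖)
  = ln(1.7189e-03/1.1521e-02) / ln(1.1521e-02/3.8357e-02)
  = ln(0.149197) / ln(0.300362)
  = -1.902488 / -1.202767 ≈ 1.581759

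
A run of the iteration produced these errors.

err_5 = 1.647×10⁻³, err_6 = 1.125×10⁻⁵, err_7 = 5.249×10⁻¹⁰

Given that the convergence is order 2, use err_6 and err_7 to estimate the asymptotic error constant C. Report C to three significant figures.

4.15

C ≈ err_7 / err_6^2
  = 5.249×10⁻¹⁰ / (1.125×10⁻⁵)^2
  = 5.249×10⁻¹⁰ / 1.26563e-10 ≈ 4.1474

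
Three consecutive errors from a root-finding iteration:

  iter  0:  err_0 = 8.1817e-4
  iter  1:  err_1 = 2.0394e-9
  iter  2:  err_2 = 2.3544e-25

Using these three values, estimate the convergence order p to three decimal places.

2.844

p ≈ ln(err_2/err_1) / ln(err_1/err_0)
  = ln(2.3544e-25/2.0394e-9) / ln(2.0394e-9/8.1817e-4)
  = ln(1.15446e-16) / ln(2.49264e-06)
  = -36.697729 / -12.902168 ≈ 2.844307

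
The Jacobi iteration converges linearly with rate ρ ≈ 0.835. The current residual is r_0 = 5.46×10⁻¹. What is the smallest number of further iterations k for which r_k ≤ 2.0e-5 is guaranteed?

After k steps, r_k ≈ 5.46×10⁻¹·0.835^k.
Need 0.835^k ≤ 2.0e-5/5.46×10⁻¹ = 3.663e-05.
k ≥ ln(3.663e-05)/ln(0.835) = -10.2146/-0.18032 = 56.647.
Smallest integer k = 57.

57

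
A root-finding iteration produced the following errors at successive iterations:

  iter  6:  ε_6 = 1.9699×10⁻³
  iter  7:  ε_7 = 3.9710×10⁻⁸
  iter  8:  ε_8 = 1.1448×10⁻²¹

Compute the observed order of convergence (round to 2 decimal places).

2.88

p ≈ ln(ε_8/ε_7) / ln(ε_7/ε_6)
  = ln(1.1448×10⁻²¹/3.9710×10⁻⁸) / ln(3.9710×10⁻⁸/1.9699×10⁻³)
  = ln(2.8829e-14) / ln(2.01584e-05)
  = -31.17739 / -10.81189 ≈ 2.88362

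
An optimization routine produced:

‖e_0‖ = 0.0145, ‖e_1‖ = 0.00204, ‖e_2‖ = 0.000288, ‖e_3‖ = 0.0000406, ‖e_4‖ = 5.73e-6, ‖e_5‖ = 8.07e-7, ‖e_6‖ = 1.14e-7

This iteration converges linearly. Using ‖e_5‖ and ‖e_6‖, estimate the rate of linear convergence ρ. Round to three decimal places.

ρ ≈ ‖e_6‖/‖e_5‖ = 1.14e-7/8.07e-7 = 0.14126

0.141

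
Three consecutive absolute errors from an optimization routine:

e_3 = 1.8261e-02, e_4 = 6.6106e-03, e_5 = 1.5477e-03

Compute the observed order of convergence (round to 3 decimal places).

p ≈ ln(e_5/e_4) / ln(e_4/e_3)
  = ln(1.5477e-03/6.6106e-03) / ln(6.6106e-03/1.8261e-02)
  = ln(0.234124) / ln(0.362006)
  = -1.451904 / -1.016094 ≈ 1.428907

1.429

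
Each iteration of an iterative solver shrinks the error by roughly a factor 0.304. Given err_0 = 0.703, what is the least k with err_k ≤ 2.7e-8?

15

After k steps, err_k ≈ 0.703·0.304^k.
Need 0.304^k ≤ 2.7e-8/0.703 = 3.84068e-08.
k ≥ ln(3.84068e-08)/ln(0.304) = -17.0750/-1.19073 = 14.340.
Smallest integer k = 15.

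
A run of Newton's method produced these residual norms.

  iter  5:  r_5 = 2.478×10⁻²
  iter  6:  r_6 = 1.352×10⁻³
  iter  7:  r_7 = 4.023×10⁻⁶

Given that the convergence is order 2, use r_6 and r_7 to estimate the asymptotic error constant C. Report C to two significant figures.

C ≈ r_7 / r_6^2
  = 4.023×10⁻⁶ / (1.352×10⁻³)^2
  = 4.023×10⁻⁶ / 1.8279e-06 ≈ 2.2009

2.2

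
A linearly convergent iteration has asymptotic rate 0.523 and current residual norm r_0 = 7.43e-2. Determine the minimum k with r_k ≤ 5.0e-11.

33

After k steps, r_k ≈ 7.43e-2·0.523^k.
Need 0.523^k ≤ 5.0e-11/7.43e-2 = 6.72948e-10.
k ≥ ln(6.72948e-10)/ln(0.523) = -21.1194/-0.64817 = 32.583.
Smallest integer k = 33.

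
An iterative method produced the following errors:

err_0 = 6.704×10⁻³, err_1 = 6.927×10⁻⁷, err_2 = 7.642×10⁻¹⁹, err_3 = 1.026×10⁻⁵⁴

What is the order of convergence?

3

Consecutive ratios: err_3/err_2 = 1.026×10⁻⁵⁴/7.642×10⁻¹⁹ = 1.34258e-36, err_2/err_1 = 7.642×10⁻¹⁹/6.927×10⁻⁷ = 1.10322e-12.
p ≈ ln(1.34258e-36)/ln(1.10322e-12) = -82.5985/-27.5328 ≈ 3.00.
So the convergence is cubic (order 3).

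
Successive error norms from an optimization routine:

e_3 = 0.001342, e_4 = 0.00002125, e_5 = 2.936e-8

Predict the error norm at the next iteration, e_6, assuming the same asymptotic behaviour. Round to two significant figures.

First estimate the order: p ≈ ln(e_5/e_4) / ln(e_4/e_3) = ln(2.936e-8/0.00002125)/ln(0.00002125/0.001342) = ln(0.00138165)/ln(0.0158346) ≈ 1.5883.
Then e_6 ≈ e_5·(e_5/e_4)^p = 2.936e-8·(0.00138165)^1.5883 = 2.936e-8·2.8714e-05 ≈ 8.43e-13.

8.4e-13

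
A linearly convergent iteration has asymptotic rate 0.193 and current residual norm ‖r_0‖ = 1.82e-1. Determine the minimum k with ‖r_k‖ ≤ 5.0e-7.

8

After k steps, ‖r_k‖ ≈ 1.82e-1·0.193^k.
Need 0.193^k ≤ 5.0e-7/1.82e-1 = 2.74725e-06.
k ≥ ln(2.74725e-06)/ln(0.193) = -12.8049/-1.64507 = 7.784.
Smallest integer k = 8.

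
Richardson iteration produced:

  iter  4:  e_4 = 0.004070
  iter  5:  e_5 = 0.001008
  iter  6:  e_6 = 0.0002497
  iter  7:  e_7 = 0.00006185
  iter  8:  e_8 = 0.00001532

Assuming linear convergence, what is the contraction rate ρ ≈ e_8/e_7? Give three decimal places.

ρ ≈ e_8/e_7 = 0.00001532/0.00006185 = 0.24770

0.248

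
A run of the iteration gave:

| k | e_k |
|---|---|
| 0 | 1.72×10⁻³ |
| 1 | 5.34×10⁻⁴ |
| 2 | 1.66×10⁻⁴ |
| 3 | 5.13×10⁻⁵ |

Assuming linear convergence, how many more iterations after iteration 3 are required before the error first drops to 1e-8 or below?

8

Rate ρ ≈ e_3/e_2 = 5.13×10⁻⁵/1.66×10⁻⁴ = 0.3090.
After j more steps, e_{3+j} ≈ 5.13×10⁻⁵·ρ^j; need ρ^j ≤ 1e-8/5.13×10⁻⁵ = 0.000194932.
j ≥ ln(0.000194932)/ln(0.3090) = -8.5429/-1.17441 = 7.274.
So 8 more iterations are needed.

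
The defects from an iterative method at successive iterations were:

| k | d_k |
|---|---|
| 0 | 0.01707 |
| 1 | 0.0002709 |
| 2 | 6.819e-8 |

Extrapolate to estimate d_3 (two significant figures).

First estimate the order: p ≈ ln(d_2/d_1) / ln(d_1/d_0) = ln(6.819e-8/0.0002709)/ln(0.0002709/0.01707) = ln(0.000251717)/ln(0.0158699) ≈ 2.0001.
Then d_3 ≈ d_2·(d_2/d_1)^p = 6.819e-8·(0.000251717)^2.0001 = 6.819e-8·6.3309e-08 ≈ 4.317e-15.

4.3e-15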